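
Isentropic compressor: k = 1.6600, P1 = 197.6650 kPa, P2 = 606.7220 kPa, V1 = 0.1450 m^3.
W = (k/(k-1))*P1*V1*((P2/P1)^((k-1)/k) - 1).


(k-1)/k = 0.3976
(P2/P1)^exp = 1.5619
W = 2.5152 * 197.6650 * 0.1450 * (1.5619 - 1) = 40.5054 kJ

40.5054 kJ


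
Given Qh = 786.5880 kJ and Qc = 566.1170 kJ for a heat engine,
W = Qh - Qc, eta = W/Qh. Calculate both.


W = 786.5880 - 566.1170 = 220.4710 kJ
eta = 220.4710 / 786.5880 = 0.2803 = 28.0288%

W = 220.4710 kJ, eta = 28.0288%


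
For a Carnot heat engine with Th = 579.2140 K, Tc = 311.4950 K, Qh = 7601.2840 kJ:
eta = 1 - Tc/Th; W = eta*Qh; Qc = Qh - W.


eta = 1 - 311.4950/579.2140 = 0.4622
W = 0.4622 * 7601.2840 = 3513.3960 kJ
Qc = 7601.2840 - 3513.3960 = 4087.8880 kJ

eta = 46.2211%, W = 3513.3960 kJ, Qc = 4087.8880 kJ


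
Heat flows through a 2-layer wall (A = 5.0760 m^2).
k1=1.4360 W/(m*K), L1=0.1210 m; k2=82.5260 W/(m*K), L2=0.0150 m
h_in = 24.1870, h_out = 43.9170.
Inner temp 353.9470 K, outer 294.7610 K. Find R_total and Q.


R_conv_in = 1/(24.1870*5.0760) = 0.0081
R_1 = 0.1210/(1.4360*5.0760) = 0.0166
R_2 = 0.0150/(82.5260*5.0760) = 3.5808e-05
R_conv_out = 1/(43.9170*5.0760) = 0.0045
R_total = 0.0293 K/W
Q = 59.1860 / 0.0293 = 2022.2905 W

R_total = 0.0293 K/W, Q = 2022.2905 W


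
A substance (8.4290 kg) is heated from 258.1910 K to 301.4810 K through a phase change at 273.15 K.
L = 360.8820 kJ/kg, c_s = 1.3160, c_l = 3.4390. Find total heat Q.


Q1 (sensible, solid) = 8.4290 * 1.3160 * 14.9590 = 165.9337 kJ
Q2 (latent) = 8.4290 * 360.8820 = 3041.8744 kJ
Q3 (sensible, liquid) = 8.4290 * 3.4390 * 28.3310 = 821.2401 kJ
Q_total = 4029.0481 kJ

4029.0481 kJ


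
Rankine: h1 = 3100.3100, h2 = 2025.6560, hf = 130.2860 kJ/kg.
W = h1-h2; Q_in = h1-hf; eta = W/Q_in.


W = 1074.6540 kJ/kg
Q_in = 2970.0240 kJ/kg
eta = 0.3618 = 36.1833%

eta = 36.1833%


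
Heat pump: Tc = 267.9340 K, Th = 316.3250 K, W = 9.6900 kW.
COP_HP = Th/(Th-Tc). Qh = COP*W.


COP = 316.3250 / 48.3910 = 6.5369
Qh = 6.5369 * 9.6900 = 63.3421 kW

COP = 6.5369, Qh = 63.3421 kW


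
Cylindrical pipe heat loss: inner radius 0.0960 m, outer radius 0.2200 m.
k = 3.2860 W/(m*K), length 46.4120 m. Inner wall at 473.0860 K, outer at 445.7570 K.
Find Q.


dT = 27.3290 K
ln(ro/ri) = 0.8293
Q = 2*pi*3.2860*46.4120*27.3290 / 0.8293 = 31579.1618 W

31579.1618 W


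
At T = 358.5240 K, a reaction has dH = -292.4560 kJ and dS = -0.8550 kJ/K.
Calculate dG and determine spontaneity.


T*dS = 358.5240 * -0.8550 = -306.5380 kJ
dG = -292.4560 + 306.5380 = 14.0820 kJ (non-spontaneous)

dG = 14.0820 kJ, non-spontaneous


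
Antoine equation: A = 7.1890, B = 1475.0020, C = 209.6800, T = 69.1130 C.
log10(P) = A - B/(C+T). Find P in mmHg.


C+T = 278.7930
B/(C+T) = 5.2907
log10(P) = 7.1890 - 5.2907 = 1.8983
P = 10^1.8983 = 79.1278 mmHg

79.1278 mmHg


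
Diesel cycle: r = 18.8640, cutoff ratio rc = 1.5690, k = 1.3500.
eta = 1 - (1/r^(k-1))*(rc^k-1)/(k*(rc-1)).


r^(k-1) = 2.7956
rc^k = 1.8369
eta = 0.6103 = 61.0267%

61.0267%


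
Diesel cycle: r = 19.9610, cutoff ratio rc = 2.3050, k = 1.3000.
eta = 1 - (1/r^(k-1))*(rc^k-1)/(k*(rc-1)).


r^(k-1) = 2.4550
rc^k = 2.9612
eta = 0.5291 = 52.9109%

52.9109%


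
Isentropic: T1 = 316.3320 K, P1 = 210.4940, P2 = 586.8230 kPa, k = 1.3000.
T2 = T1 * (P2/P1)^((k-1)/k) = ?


(k-1)/k = 0.2308
(P2/P1)^exp = 1.2669
T2 = 316.3320 * 1.2669 = 400.7718 K

400.7718 K


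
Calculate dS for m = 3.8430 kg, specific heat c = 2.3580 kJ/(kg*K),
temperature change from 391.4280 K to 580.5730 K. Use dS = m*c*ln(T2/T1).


T2/T1 = 1.4832
ln(T2/T1) = 0.3942
dS = 3.8430 * 2.3580 * 0.3942 = 3.5723 kJ/K

3.5723 kJ/K


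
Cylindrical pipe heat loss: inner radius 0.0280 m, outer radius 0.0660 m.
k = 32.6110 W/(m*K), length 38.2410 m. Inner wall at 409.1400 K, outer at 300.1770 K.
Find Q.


dT = 108.9630 K
ln(ro/ri) = 0.8575
Q = 2*pi*32.6110*38.2410*108.9630 / 0.8575 = 995734.0422 W

995734.0422 W


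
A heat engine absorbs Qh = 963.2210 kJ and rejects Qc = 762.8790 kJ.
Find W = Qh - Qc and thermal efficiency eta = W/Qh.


W = 963.2210 - 762.8790 = 200.3420 kJ
eta = 200.3420 / 963.2210 = 0.2080 = 20.7992%

W = 200.3420 kJ, eta = 20.7992%


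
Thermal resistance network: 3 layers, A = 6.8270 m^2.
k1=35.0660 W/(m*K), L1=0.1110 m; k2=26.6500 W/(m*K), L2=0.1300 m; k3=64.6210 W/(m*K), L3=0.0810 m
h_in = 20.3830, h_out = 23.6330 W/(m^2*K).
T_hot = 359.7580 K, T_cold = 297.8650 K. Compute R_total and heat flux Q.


R_conv_in = 1/(20.3830*6.8270) = 0.0072
R_1 = 0.1110/(35.0660*6.8270) = 0.0005
R_2 = 0.1300/(26.6500*6.8270) = 0.0007
R_3 = 0.0810/(64.6210*6.8270) = 0.0002
R_conv_out = 1/(23.6330*6.8270) = 0.0062
R_total = 0.0147 K/W
Q = 61.8930 / 0.0147 = 4197.2641 W

R_total = 0.0147 K/W, Q = 4197.2641 W


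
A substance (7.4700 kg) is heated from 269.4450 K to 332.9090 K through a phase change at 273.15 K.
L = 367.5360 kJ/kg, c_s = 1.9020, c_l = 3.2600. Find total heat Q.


Q1 (sensible, solid) = 7.4700 * 1.9020 * 3.7050 = 52.6404 kJ
Q2 (latent) = 7.4700 * 367.5360 = 2745.4939 kJ
Q3 (sensible, liquid) = 7.4700 * 3.2600 * 59.7590 = 1455.2631 kJ
Q_total = 4253.3975 kJ

4253.3975 kJ


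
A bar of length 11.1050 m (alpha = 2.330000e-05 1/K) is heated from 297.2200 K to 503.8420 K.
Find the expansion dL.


dT = 206.6220 K
dL = 2.330000e-05 * 11.1050 * 206.6220 = 0.053463 m
L_final = 11.158463 m

dL = 0.053463 m


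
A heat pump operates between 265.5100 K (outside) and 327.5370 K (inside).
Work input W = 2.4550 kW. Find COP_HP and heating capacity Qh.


COP = 327.5370 / 62.0270 = 5.2806
Qh = 5.2806 * 2.4550 = 12.9638 kW

COP = 5.2806, Qh = 12.9638 kW


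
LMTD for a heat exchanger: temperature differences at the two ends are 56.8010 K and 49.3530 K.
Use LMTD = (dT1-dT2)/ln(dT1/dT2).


dT1/dT2 = 1.1509
ln(dT1/dT2) = 0.1406
LMTD = 7.4480 / 0.1406 = 52.9898 K

52.9898 K


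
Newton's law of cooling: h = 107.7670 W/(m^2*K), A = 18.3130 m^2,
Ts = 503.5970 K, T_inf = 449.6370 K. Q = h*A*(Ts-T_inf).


dT = 53.9600 K
Q = 107.7670 * 18.3130 * 53.9600 = 106492.0604 W

106492.0604 W


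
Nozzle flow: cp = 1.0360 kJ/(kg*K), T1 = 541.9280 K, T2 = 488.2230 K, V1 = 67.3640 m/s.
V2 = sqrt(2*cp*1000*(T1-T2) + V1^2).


dT = 53.7050 K
2*cp*1000*dT = 111276.7600
V1^2 = 4537.9085
V2 = sqrt(115814.6685) = 340.3155 m/s

340.3155 m/s


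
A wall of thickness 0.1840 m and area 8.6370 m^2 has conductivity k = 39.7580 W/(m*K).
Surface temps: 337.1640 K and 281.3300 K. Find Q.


dT = 55.8340 K
Q = 39.7580 * 8.6370 * 55.8340 / 0.1840 = 104200.1558 W

104200.1558 W


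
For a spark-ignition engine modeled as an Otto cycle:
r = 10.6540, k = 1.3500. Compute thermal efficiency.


r^(k-1) = 2.2889
eta = 1 - 1/2.2889 = 0.5631 = 56.3112%

56.3112%


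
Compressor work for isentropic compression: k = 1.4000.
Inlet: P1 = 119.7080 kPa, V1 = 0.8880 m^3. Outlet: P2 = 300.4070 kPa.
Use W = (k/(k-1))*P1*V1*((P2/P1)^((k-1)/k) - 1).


(k-1)/k = 0.2857
(P2/P1)^exp = 1.3007
W = 3.5000 * 119.7080 * 0.8880 * (1.3007 - 1) = 111.8656 kJ

111.8656 kJ


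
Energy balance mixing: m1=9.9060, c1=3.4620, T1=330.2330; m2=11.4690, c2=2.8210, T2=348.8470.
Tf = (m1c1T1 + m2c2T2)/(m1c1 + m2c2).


num = 22611.8123
den = 66.6486
Tf = 339.2690 K

339.2690 K


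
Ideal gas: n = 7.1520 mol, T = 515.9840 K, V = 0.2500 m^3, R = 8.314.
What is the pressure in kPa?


P = nRT/V = 7.1520 * 8.314 * 515.9840 / 0.2500
= 30681.3003 / 0.2500 = 122725.2010 Pa = 122.7252 kPa

122.7252 kPa


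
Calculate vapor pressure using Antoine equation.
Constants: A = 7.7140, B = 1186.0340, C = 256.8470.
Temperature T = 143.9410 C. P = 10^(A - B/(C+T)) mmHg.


C+T = 400.7880
B/(C+T) = 2.9593
log10(P) = 7.7140 - 2.9593 = 4.7547
P = 10^4.7547 = 56851.8672 mmHg

56851.8672 mmHg


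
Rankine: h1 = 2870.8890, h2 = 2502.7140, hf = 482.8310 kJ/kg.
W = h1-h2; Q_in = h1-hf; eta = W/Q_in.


W = 368.1750 kJ/kg
Q_in = 2388.0580 kJ/kg
eta = 0.1542 = 15.4173%

eta = 15.4173%


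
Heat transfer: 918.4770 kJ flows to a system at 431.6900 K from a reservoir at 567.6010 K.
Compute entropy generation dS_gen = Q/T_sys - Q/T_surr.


dS_sys = 918.4770/431.6900 = 2.1276 kJ/K
dS_surr = -918.4770/567.6010 = -1.6182 kJ/K
dS_gen = 2.1276 - 1.6182 = 0.5095 kJ/K (irreversible)

dS_gen = 0.5095 kJ/K, irreversible


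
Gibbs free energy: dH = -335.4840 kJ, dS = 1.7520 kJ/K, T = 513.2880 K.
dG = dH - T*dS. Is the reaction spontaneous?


T*dS = 513.2880 * 1.7520 = 899.2806 kJ
dG = -335.4840 - 899.2806 = -1234.7646 kJ (spontaneous)

dG = -1234.7646 kJ, spontaneous


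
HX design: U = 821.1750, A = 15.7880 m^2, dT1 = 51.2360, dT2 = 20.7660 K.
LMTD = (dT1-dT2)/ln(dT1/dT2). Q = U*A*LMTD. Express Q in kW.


LMTD = 33.7384 K
Q = 821.1750 * 15.7880 * 33.7384 = 437408.5277 W = 437.4085 kW

437.4085 kW


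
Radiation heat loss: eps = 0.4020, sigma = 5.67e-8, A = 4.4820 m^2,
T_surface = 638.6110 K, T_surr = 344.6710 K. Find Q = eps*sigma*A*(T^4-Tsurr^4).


T^4 = 1.6632e+11
Tsurr^4 = 1.4113e+10
Q = 0.4020 * 5.67e-8 * 4.4820 * 1.5221e+11 = 15549.5144 W

15549.5144 W


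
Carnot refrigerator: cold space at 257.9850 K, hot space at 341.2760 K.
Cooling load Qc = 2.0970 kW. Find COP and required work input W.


COP = 257.9850 / 83.2910 = 3.0974
W = 2.0970 / 3.0974 = 0.6770 kW

COP = 3.0974, W = 0.6770 kW


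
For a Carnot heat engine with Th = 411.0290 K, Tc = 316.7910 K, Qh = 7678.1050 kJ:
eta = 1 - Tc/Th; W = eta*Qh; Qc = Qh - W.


eta = 1 - 316.7910/411.0290 = 0.2293
W = 0.2293 * 7678.1050 = 1760.3849 kJ
Qc = 7678.1050 - 1760.3849 = 5917.7201 kJ

eta = 22.9273%, W = 1760.3849 kJ, Qc = 5917.7201 kJ


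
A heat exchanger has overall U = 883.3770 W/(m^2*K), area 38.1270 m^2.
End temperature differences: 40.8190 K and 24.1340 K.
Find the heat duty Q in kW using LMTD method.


LMTD = 31.7491 K
Q = 883.3770 * 38.1270 * 31.7491 = 1069327.4251 W = 1069.3274 kW

1069.3274 kW


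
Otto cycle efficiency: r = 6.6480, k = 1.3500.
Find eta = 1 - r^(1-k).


r^(k-1) = 1.9406
eta = 1 - 1/1.9406 = 0.4847 = 48.4702%

48.4702%


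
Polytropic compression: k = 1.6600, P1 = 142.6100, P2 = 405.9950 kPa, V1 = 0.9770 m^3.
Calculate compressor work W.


(k-1)/k = 0.3976
(P2/P1)^exp = 1.5158
W = 2.5152 * 142.6100 * 0.9770 * (1.5158 - 1) = 180.7690 kJ

180.7690 kJ


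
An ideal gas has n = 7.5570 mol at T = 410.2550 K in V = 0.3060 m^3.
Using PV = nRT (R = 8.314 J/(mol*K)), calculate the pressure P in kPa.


P = nRT/V = 7.5570 * 8.314 * 410.2550 / 0.3060
= 25775.8695 / 0.3060 = 84234.8678 Pa = 84.2349 kPa

84.2349 kPa


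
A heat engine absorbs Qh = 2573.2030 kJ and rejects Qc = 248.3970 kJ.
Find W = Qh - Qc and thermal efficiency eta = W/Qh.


W = 2573.2030 - 248.3970 = 2324.8060 kJ
eta = 2324.8060 / 2573.2030 = 0.9035 = 90.3468%

W = 2324.8060 kJ, eta = 90.3468%


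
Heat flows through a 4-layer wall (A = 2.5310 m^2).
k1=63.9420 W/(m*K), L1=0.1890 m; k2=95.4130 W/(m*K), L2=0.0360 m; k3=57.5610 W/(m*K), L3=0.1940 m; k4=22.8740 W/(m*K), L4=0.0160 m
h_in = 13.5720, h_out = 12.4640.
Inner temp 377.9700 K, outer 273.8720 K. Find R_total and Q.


R_conv_in = 1/(13.5720*2.5310) = 0.0291
R_1 = 0.1890/(63.9420*2.5310) = 0.0012
R_2 = 0.0360/(95.4130*2.5310) = 0.0001
R_3 = 0.1940/(57.5610*2.5310) = 0.0013
R_4 = 0.0160/(22.8740*2.5310) = 0.0003
R_conv_out = 1/(12.4640*2.5310) = 0.0317
R_total = 0.0637 K/W
Q = 104.0980 / 0.0637 = 1633.2757 W

R_total = 0.0637 K/W, Q = 1633.2757 W


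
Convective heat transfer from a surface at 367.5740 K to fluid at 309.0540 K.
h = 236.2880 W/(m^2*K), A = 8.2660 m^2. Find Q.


dT = 58.5200 K
Q = 236.2880 * 8.2660 * 58.5200 = 114298.7247 W

114298.7247 W


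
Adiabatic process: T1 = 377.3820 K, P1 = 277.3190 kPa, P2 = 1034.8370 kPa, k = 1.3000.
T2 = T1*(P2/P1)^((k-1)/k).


(k-1)/k = 0.2308
(P2/P1)^exp = 1.3551
T2 = 377.3820 * 1.3551 = 511.3948 K

511.3948 K


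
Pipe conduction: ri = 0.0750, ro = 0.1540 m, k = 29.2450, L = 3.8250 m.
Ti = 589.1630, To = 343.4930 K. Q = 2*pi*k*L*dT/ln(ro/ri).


dT = 245.6700 K
ln(ro/ri) = 0.7195
Q = 2*pi*29.2450*3.8250*245.6700 / 0.7195 = 239996.9355 W

239996.9355 W


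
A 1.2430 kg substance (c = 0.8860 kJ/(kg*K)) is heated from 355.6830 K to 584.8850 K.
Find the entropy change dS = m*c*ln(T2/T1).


T2/T1 = 1.6444
ln(T2/T1) = 0.4974
dS = 1.2430 * 0.8860 * 0.4974 = 0.5478 kJ/K

0.5478 kJ/K


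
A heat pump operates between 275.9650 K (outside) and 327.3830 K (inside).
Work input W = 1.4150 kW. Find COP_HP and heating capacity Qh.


COP = 327.3830 / 51.4180 = 6.3671
Qh = 6.3671 * 1.4150 = 9.0094 kW

COP = 6.3671, Qh = 9.0094 kW


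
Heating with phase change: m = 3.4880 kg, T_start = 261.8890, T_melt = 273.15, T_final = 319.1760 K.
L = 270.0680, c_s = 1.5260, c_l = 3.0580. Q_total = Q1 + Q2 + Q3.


Q1 (sensible, solid) = 3.4880 * 1.5260 * 11.2610 = 59.9388 kJ
Q2 (latent) = 3.4880 * 270.0680 = 941.9972 kJ
Q3 (sensible, liquid) = 3.4880 * 3.0580 * 46.0260 = 490.9273 kJ
Q_total = 1492.8633 kJ

1492.8633 kJ


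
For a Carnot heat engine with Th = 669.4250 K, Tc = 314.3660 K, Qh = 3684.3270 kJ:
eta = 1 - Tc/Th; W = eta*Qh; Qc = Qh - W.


eta = 1 - 314.3660/669.4250 = 0.5304
W = 0.5304 * 3684.3270 = 1954.1449 kJ
Qc = 3684.3270 - 1954.1449 = 1730.1821 kJ

eta = 53.0394%, W = 1954.1449 kJ, Qc = 1730.1821 kJ


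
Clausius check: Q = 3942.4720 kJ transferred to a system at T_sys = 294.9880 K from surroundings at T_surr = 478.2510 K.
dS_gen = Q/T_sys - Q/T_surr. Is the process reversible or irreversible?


dS_sys = 3942.4720/294.9880 = 13.3649 kJ/K
dS_surr = -3942.4720/478.2510 = -8.2435 kJ/K
dS_gen = 13.3649 - 8.2435 = 5.1213 kJ/K (irreversible)

dS_gen = 5.1213 kJ/K, irreversible


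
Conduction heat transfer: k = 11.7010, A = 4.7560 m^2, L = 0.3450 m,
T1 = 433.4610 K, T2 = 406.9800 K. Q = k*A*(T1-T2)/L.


dT = 26.4810 K
Q = 11.7010 * 4.7560 * 26.4810 / 0.3450 = 4271.4971 W

4271.4971 W


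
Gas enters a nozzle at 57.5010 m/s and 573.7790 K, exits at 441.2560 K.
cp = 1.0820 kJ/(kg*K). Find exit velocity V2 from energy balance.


dT = 132.5230 K
2*cp*1000*dT = 286779.7720
V1^2 = 3306.3650
V2 = sqrt(290086.1370) = 538.5965 m/s

538.5965 m/s


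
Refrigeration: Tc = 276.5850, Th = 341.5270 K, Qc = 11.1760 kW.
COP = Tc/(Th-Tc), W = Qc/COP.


COP = 276.5850 / 64.9420 = 4.2590
W = 11.1760 / 4.2590 = 2.6241 kW

COP = 4.2590, W = 2.6241 kW


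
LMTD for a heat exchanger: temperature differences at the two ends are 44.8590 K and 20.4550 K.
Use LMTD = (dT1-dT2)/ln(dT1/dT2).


dT1/dT2 = 2.1931
ln(dT1/dT2) = 0.7853
LMTD = 24.4040 / 0.7853 = 31.0761 K

31.0761 K


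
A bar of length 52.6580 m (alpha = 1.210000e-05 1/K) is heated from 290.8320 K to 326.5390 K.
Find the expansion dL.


dT = 35.7070 K
dL = 1.210000e-05 * 52.6580 * 35.7070 = 0.022751 m
L_final = 52.680751 m

dL = 0.022751 m


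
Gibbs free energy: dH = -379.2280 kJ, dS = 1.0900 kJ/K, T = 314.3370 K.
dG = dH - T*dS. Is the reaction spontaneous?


T*dS = 314.3370 * 1.0900 = 342.6273 kJ
dG = -379.2280 - 342.6273 = -721.8553 kJ (spontaneous)

dG = -721.8553 kJ, spontaneous


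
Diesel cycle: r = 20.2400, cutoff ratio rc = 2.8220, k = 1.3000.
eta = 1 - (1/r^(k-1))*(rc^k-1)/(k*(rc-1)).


r^(k-1) = 2.4653
rc^k = 3.8523
eta = 0.5115 = 51.1521%

51.1521%


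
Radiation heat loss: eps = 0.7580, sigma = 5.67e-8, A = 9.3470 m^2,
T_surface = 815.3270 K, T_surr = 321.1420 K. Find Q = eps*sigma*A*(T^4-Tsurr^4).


T^4 = 4.4190e+11
Tsurr^4 = 1.0636e+10
Q = 0.7580 * 5.67e-8 * 9.3470 * 4.3127e+11 = 173249.0422 W

173249.0422 W


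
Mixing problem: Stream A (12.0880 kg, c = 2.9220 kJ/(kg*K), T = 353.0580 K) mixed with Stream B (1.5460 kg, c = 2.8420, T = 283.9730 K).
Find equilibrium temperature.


num = 13718.1109
den = 39.7149
Tf = 345.4150 K

345.4150 K


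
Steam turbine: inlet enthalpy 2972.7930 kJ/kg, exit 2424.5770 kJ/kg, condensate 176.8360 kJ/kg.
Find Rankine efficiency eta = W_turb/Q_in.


W = 548.2160 kJ/kg
Q_in = 2795.9570 kJ/kg
eta = 0.1961 = 19.6075%

eta = 19.6075%


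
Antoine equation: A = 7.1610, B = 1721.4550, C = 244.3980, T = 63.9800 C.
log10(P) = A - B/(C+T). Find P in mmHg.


C+T = 308.3780
B/(C+T) = 5.5823
log10(P) = 7.1610 - 5.5823 = 1.5787
P = 10^1.5787 = 37.9063 mmHg

37.9063 mmHg


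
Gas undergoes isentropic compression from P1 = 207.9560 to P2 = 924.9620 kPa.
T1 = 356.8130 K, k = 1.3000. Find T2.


(k-1)/k = 0.2308
(P2/P1)^exp = 1.4112
T2 = 356.8130 * 1.4112 = 503.5172 K

503.5172 K


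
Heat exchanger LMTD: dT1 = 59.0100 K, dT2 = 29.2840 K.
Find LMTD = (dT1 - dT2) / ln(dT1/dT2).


dT1/dT2 = 2.0151
ln(dT1/dT2) = 0.7007
LMTD = 29.7260 / 0.7007 = 42.4254 K

42.4254 K


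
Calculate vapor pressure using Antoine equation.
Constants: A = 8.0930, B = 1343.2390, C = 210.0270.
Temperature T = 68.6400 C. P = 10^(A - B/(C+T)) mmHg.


C+T = 278.6670
B/(C+T) = 4.8202
log10(P) = 8.0930 - 4.8202 = 3.2728
P = 10^3.2728 = 1874.0023 mmHg

1874.0023 mmHg


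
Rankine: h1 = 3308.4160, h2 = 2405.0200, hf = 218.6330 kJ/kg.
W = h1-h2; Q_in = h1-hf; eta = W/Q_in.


W = 903.3960 kJ/kg
Q_in = 3089.7830 kJ/kg
eta = 0.2924 = 29.2382%

eta = 29.2382%


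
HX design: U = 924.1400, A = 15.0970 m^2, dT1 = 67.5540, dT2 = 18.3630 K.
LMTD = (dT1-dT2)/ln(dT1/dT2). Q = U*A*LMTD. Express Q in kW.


LMTD = 37.7640 K
Q = 924.1400 * 15.0970 * 37.7640 = 526873.6744 W = 526.8737 kW

526.8737 kW


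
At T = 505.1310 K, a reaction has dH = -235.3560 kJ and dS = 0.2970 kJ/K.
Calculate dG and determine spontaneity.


T*dS = 505.1310 * 0.2970 = 150.0239 kJ
dG = -235.3560 - 150.0239 = -385.3799 kJ (spontaneous)

dG = -385.3799 kJ, spontaneous


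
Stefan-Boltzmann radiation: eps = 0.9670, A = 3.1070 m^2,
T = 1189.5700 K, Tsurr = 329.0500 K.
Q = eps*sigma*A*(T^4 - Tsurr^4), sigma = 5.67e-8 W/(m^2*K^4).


T^4 = 2.0024e+12
Tsurr^4 = 1.1723e+10
Q = 0.9670 * 5.67e-8 * 3.1070 * 1.9907e+12 = 339125.7466 W

339125.7466 W


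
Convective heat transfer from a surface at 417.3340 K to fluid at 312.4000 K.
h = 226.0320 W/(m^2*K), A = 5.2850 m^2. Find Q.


dT = 104.9340 K
Q = 226.0320 * 5.2850 * 104.9340 = 125351.9654 W

125351.9654 W


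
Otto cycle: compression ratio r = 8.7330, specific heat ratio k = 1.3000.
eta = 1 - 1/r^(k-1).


r^(k-1) = 1.9158
eta = 1 - 1/1.9158 = 0.4780 = 47.8023%

47.8023%


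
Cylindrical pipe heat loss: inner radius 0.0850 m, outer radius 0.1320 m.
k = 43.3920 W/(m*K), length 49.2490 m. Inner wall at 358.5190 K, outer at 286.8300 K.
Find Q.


dT = 71.6890 K
ln(ro/ri) = 0.4402
Q = 2*pi*43.3920*49.2490*71.6890 / 0.4402 = 2186946.2627 W

2186946.2627 W


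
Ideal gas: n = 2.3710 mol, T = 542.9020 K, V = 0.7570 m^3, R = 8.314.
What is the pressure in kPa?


P = nRT/V = 2.3710 * 8.314 * 542.9020 / 0.7570
= 10701.9524 / 0.7570 = 14137.3216 Pa = 14.1373 kPa

14.1373 kPa


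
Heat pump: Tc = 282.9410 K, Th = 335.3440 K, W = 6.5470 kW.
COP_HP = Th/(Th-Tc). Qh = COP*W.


COP = 335.3440 / 52.4030 = 6.3993
Qh = 6.3993 * 6.5470 = 41.8964 kW

COP = 6.3993, Qh = 41.8964 kW


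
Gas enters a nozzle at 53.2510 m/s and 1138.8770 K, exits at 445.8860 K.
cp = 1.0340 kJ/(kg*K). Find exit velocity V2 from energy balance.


dT = 692.9910 K
2*cp*1000*dT = 1433105.3880
V1^2 = 2835.6690
V2 = sqrt(1435941.0570) = 1198.3076 m/s

1198.3076 m/s


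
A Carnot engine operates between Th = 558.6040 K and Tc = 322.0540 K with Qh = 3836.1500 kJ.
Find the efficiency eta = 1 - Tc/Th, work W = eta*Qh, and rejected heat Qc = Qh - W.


eta = 1 - 322.0540/558.6040 = 0.4235
W = 0.4235 * 3836.1500 = 1624.4805 kJ
Qc = 3836.1500 - 1624.4805 = 2211.6695 kJ

eta = 42.3466%, W = 1624.4805 kJ, Qc = 2211.6695 kJ


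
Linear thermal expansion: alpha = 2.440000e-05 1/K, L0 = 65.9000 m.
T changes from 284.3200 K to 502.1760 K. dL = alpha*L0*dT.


dT = 217.8560 K
dL = 2.440000e-05 * 65.9000 * 217.8560 = 0.350304 m
L_final = 66.250304 m

dL = 0.350304 m


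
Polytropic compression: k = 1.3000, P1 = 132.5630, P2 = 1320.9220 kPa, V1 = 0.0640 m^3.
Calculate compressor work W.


(k-1)/k = 0.2308
(P2/P1)^exp = 1.6999
W = 4.3333 * 132.5630 * 0.0640 * (1.6999 - 1) = 25.7297 kJ

25.7297 kJ


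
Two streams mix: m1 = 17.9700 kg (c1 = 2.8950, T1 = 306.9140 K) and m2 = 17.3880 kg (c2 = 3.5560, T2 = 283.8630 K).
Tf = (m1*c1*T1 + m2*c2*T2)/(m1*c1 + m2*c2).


num = 33518.3729
den = 113.8549
Tf = 294.3956 K

294.3956 K


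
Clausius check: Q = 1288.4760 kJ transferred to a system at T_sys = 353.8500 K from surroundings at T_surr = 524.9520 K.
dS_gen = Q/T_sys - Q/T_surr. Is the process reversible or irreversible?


dS_sys = 1288.4760/353.8500 = 3.6413 kJ/K
dS_surr = -1288.4760/524.9520 = -2.4545 kJ/K
dS_gen = 3.6413 - 2.4545 = 1.1868 kJ/K (irreversible)

dS_gen = 1.1868 kJ/K, irreversible


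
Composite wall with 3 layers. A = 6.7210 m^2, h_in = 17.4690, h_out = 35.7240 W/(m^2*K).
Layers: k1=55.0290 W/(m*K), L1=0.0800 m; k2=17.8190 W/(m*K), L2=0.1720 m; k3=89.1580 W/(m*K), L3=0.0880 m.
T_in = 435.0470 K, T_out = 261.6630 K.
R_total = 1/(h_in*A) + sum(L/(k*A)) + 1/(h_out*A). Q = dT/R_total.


R_conv_in = 1/(17.4690*6.7210) = 0.0085
R_1 = 0.0800/(55.0290*6.7210) = 0.0002
R_2 = 0.1720/(17.8190*6.7210) = 0.0014
R_3 = 0.0880/(89.1580*6.7210) = 0.0001
R_conv_out = 1/(35.7240*6.7210) = 0.0042
R_total = 0.0145 K/W
Q = 173.3840 / 0.0145 = 11972.8058 W

R_total = 0.0145 K/W, Q = 11972.8058 W


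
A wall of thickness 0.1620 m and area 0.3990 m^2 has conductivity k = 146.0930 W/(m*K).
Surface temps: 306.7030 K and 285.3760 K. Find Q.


dT = 21.3270 K
Q = 146.0930 * 0.3990 * 21.3270 / 0.1620 = 7673.9163 W

7673.9163 W


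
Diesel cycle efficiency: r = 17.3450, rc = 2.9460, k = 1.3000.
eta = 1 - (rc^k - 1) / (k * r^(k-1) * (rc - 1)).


r^(k-1) = 2.3537
rc^k = 4.0738
eta = 0.4838 = 48.3773%

48.3773%


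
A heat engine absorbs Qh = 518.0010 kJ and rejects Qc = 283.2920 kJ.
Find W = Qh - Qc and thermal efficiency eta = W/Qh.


W = 518.0010 - 283.2920 = 234.7090 kJ
eta = 234.7090 / 518.0010 = 0.4531 = 45.3105%

W = 234.7090 kJ, eta = 45.3105%


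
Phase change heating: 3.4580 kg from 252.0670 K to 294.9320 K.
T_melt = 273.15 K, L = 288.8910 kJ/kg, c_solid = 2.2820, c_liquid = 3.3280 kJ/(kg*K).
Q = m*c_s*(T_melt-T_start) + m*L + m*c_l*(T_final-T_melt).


Q1 (sensible, solid) = 3.4580 * 2.2820 * 21.0830 = 166.3692 kJ
Q2 (latent) = 3.4580 * 288.8910 = 998.9851 kJ
Q3 (sensible, liquid) = 3.4580 * 3.3280 * 21.7820 = 250.6721 kJ
Q_total = 1416.0265 kJ

1416.0265 kJ


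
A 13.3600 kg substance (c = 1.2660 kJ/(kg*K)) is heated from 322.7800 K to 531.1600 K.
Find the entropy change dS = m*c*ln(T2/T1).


T2/T1 = 1.6456
ln(T2/T1) = 0.4981
dS = 13.3600 * 1.2660 * 0.4981 = 8.4246 kJ/K

8.4246 kJ/K


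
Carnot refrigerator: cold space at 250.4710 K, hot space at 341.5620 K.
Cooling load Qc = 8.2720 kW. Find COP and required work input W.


COP = 250.4710 / 91.0910 = 2.7497
W = 8.2720 / 2.7497 = 3.0084 kW

COP = 2.7497, W = 3.0084 kW


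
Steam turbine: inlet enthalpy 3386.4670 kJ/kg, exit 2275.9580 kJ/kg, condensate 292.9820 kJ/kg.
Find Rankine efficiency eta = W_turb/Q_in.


W = 1110.5090 kJ/kg
Q_in = 3093.4850 kJ/kg
eta = 0.3590 = 35.8983%

eta = 35.8983%


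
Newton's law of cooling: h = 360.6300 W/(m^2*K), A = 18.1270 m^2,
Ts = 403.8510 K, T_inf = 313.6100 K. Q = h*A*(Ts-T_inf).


dT = 90.2410 K
Q = 360.6300 * 18.1270 * 90.2410 = 589918.0516 W

589918.0516 W


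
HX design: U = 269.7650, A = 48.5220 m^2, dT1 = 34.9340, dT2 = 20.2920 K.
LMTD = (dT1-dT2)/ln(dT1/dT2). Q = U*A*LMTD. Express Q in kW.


LMTD = 26.9534 K
Q = 269.7650 * 48.5220 * 26.9534 = 352807.5552 W = 352.8076 kW

352.8076 kW


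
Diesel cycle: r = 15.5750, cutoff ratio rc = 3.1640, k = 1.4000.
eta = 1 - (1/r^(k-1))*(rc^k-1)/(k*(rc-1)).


r^(k-1) = 2.9990
rc^k = 5.0157
eta = 0.5580 = 55.8018%

55.8018%


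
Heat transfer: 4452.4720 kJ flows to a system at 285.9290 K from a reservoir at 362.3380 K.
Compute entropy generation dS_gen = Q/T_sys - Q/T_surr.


dS_sys = 4452.4720/285.9290 = 15.5719 kJ/K
dS_surr = -4452.4720/362.3380 = -12.2882 kJ/K
dS_gen = 15.5719 - 12.2882 = 3.2838 kJ/K (irreversible)

dS_gen = 3.2838 kJ/K, irreversible


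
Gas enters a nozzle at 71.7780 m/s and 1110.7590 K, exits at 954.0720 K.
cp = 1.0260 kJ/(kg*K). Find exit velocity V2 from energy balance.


dT = 156.6870 K
2*cp*1000*dT = 321521.7240
V1^2 = 5152.0813
V2 = sqrt(326673.8053) = 571.5539 m/s

571.5539 m/s


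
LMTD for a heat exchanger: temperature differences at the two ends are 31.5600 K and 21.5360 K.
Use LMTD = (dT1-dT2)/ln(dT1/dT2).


dT1/dT2 = 1.4655
ln(dT1/dT2) = 0.3822
LMTD = 10.0240 / 0.3822 = 26.2295 K

26.2295 K


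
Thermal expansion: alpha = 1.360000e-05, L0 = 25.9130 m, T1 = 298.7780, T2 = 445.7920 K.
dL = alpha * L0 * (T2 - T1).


dT = 147.0140 K
dL = 1.360000e-05 * 25.9130 * 147.0140 = 0.051810 m
L_final = 25.964810 m

dL = 0.051810 m


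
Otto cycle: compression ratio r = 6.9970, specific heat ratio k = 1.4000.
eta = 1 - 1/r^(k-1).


r^(k-1) = 2.1775
eta = 1 - 1/2.1775 = 0.5408 = 54.0765%

54.0765%


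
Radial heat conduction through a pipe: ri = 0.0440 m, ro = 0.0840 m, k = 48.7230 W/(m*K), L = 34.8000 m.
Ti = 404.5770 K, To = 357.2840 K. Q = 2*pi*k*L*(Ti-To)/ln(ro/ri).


dT = 47.2930 K
ln(ro/ri) = 0.6466
Q = 2*pi*48.7230*34.8000*47.2930 / 0.6466 = 779176.8701 W

779176.8701 W


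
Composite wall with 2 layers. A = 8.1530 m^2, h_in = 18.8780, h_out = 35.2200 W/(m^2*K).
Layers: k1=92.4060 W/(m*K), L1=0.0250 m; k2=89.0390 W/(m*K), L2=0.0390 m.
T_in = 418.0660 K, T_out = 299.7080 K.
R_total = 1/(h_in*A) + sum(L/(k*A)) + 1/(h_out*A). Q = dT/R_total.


R_conv_in = 1/(18.8780*8.1530) = 0.0065
R_1 = 0.0250/(92.4060*8.1530) = 3.3184e-05
R_2 = 0.0390/(89.0390*8.1530) = 5.3724e-05
R_conv_out = 1/(35.2200*8.1530) = 0.0035
R_total = 0.0101 K/W
Q = 118.3580 / 0.0101 = 11757.4611 W

R_total = 0.0101 K/W, Q = 11757.4611 W


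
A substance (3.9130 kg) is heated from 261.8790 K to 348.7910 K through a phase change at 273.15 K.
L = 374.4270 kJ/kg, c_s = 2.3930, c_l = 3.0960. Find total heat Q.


Q1 (sensible, solid) = 3.9130 * 2.3930 * 11.2710 = 105.5395 kJ
Q2 (latent) = 3.9130 * 374.4270 = 1465.1329 kJ
Q3 (sensible, liquid) = 3.9130 * 3.0960 * 75.6410 = 916.3641 kJ
Q_total = 2487.0364 kJ

2487.0364 kJ


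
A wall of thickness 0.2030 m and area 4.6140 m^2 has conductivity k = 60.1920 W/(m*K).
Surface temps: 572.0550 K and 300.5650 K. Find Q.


dT = 271.4900 K
Q = 60.1920 * 4.6140 * 271.4900 / 0.2030 = 371427.5928 W

371427.5928 W


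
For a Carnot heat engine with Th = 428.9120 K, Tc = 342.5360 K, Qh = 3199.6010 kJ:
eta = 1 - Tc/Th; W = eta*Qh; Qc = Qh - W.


eta = 1 - 342.5360/428.9120 = 0.2014
W = 0.2014 * 3199.6010 = 644.3483 kJ
Qc = 3199.6010 - 644.3483 = 2555.2527 kJ

eta = 20.1384%, W = 644.3483 kJ, Qc = 2555.2527 kJ


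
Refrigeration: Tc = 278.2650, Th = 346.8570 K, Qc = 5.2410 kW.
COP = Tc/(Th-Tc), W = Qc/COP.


COP = 278.2650 / 68.5920 = 4.0568
W = 5.2410 / 4.0568 = 1.2919 kW

COP = 4.0568, W = 1.2919 kW


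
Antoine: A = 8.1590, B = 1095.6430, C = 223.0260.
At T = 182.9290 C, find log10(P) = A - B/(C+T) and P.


C+T = 405.9550
B/(C+T) = 2.6989
log10(P) = 8.1590 - 2.6989 = 5.4601
P = 10^5.4601 = 288451.4849 mmHg

288451.4849 mmHg


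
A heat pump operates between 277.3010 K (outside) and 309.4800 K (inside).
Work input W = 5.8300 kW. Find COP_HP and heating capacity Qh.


COP = 309.4800 / 32.1790 = 9.6175
Qh = 9.6175 * 5.8300 = 56.0697 kW

COP = 9.6175, Qh = 56.0697 kW


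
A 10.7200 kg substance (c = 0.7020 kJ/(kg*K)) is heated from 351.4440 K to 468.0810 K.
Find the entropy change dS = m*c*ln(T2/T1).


T2/T1 = 1.3319
ln(T2/T1) = 0.2866
dS = 10.7200 * 0.7020 * 0.2866 = 2.1567 kJ/K

2.1567 kJ/K


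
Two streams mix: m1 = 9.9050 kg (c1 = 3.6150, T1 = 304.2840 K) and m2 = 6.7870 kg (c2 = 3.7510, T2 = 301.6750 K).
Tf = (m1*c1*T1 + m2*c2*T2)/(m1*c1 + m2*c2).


num = 18575.4212
den = 61.2646
Tf = 303.1999 K

303.1999 K


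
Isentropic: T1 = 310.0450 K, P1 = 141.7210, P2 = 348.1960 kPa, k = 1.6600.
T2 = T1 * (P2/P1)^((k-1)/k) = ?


(k-1)/k = 0.3976
(P2/P1)^exp = 1.4296
T2 = 310.0450 * 1.4296 = 443.2409 K

443.2409 K


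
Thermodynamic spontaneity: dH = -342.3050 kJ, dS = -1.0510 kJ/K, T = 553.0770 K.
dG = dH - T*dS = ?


T*dS = 553.0770 * -1.0510 = -581.2839 kJ
dG = -342.3050 + 581.2839 = 238.9789 kJ (non-spontaneous)

dG = 238.9789 kJ, non-spontaneous


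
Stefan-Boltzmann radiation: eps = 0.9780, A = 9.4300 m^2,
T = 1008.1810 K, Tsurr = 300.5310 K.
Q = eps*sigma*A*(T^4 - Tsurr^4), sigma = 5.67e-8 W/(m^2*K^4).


T^4 = 1.0331e+12
Tsurr^4 = 8.1575e+09
Q = 0.9780 * 5.67e-8 * 9.4300 * 1.0250e+12 = 535975.4204 W

535975.4204 W


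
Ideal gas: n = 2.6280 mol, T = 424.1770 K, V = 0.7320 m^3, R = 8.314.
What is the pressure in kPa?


P = nRT/V = 2.6280 * 8.314 * 424.1770 / 0.7320
= 9267.9247 / 0.7320 = 12661.0993 Pa = 12.6611 kPa

12.6611 kPa


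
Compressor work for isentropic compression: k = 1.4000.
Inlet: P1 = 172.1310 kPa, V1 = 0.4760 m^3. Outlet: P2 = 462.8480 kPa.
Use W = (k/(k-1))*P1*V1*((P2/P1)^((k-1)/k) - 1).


(k-1)/k = 0.2857
(P2/P1)^exp = 1.3266
W = 3.5000 * 172.1310 * 0.4760 * (1.3266 - 1) = 93.6565 kJ

93.6565 kJ


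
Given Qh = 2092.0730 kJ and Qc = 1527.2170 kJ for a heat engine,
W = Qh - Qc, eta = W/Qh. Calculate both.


W = 2092.0730 - 1527.2170 = 564.8560 kJ
eta = 564.8560 / 2092.0730 = 0.2700 = 26.9998%

W = 564.8560 kJ, eta = 26.9998%


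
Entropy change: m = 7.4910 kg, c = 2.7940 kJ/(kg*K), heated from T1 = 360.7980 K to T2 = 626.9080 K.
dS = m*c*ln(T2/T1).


T2/T1 = 1.7376
ln(T2/T1) = 0.5525
dS = 7.4910 * 2.7940 * 0.5525 = 11.5634 kJ/K

11.5634 kJ/K


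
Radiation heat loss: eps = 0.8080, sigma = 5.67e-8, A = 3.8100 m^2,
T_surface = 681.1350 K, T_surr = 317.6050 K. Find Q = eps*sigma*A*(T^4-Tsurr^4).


T^4 = 2.1524e+11
Tsurr^4 = 1.0175e+10
Q = 0.8080 * 5.67e-8 * 3.8100 * 2.0507e+11 = 35794.8453 W

35794.8453 W


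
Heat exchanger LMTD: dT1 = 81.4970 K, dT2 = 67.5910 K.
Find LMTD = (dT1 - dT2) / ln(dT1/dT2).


dT1/dT2 = 1.2057
ln(dT1/dT2) = 0.1871
LMTD = 13.9060 / 0.1871 = 74.3273 K

74.3273 K


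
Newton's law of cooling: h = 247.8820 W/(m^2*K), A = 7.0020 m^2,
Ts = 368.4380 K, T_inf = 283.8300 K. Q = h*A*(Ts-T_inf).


dT = 84.6080 K
Q = 247.8820 * 7.0020 * 84.6080 = 146851.5474 W

146851.5474 W


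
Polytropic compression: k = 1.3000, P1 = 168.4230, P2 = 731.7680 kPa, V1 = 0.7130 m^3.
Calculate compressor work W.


(k-1)/k = 0.2308
(P2/P1)^exp = 1.4035
W = 4.3333 * 168.4230 * 0.7130 * (1.4035 - 1) = 209.9897 kJ

209.9897 kJ


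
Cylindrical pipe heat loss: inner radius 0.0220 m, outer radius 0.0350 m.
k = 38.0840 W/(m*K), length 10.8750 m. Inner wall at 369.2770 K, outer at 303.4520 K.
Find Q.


dT = 65.8250 K
ln(ro/ri) = 0.4643
Q = 2*pi*38.0840*10.8750*65.8250 / 0.4643 = 368925.4612 W

368925.4612 W


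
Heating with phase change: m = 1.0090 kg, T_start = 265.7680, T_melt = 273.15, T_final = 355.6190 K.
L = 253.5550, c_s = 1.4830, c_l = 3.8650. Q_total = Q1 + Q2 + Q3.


Q1 (sensible, solid) = 1.0090 * 1.4830 * 7.3820 = 11.0460 kJ
Q2 (latent) = 1.0090 * 253.5550 = 255.8370 kJ
Q3 (sensible, liquid) = 1.0090 * 3.8650 * 82.4690 = 321.6114 kJ
Q_total = 588.4944 kJ

588.4944 kJ


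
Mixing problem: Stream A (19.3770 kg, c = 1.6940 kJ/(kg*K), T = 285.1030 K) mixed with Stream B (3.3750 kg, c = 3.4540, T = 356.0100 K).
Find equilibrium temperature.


num = 13508.5003
den = 44.4819
Tf = 303.6854 K

303.6854 K


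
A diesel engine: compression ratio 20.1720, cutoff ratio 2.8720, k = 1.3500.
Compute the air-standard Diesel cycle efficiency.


r^(k-1) = 2.8620
rc^k = 4.1548
eta = 0.5638 = 56.3817%

56.3817%


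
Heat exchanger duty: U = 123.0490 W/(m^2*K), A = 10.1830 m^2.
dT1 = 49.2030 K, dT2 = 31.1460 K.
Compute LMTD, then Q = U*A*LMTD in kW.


LMTD = 39.4888 K
Q = 123.0490 * 10.1830 * 39.4888 = 49479.7946 W = 49.4798 kW

49.4798 kW


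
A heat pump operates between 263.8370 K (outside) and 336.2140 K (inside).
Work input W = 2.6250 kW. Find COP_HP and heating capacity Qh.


COP = 336.2140 / 72.3770 = 4.6453
Qh = 4.6453 * 2.6250 = 12.1940 kW

COP = 4.6453, Qh = 12.1940 kW


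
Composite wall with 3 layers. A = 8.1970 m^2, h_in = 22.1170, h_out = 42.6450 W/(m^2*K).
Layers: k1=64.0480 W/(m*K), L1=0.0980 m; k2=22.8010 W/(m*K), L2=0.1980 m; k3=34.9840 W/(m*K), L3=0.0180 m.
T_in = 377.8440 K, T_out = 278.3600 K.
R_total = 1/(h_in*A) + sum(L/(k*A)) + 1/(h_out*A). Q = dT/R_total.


R_conv_in = 1/(22.1170*8.1970) = 0.0055
R_1 = 0.0980/(64.0480*8.1970) = 0.0002
R_2 = 0.1980/(22.8010*8.1970) = 0.0011
R_3 = 0.0180/(34.9840*8.1970) = 6.2769e-05
R_conv_out = 1/(42.6450*8.1970) = 0.0029
R_total = 0.0097 K/W
Q = 99.4840 / 0.0097 = 10271.4488 W

R_total = 0.0097 K/W, Q = 10271.4488 W


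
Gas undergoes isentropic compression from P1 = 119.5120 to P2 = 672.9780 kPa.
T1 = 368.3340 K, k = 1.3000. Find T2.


(k-1)/k = 0.2308
(P2/P1)^exp = 1.4901
T2 = 368.3340 * 1.4901 = 548.8514 K

548.8514 K


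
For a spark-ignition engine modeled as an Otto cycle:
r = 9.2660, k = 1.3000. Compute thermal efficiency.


r^(k-1) = 1.9501
eta = 1 - 1/1.9501 = 0.4872 = 48.7219%

48.7219%


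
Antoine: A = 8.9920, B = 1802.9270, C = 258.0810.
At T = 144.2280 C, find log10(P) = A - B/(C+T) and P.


C+T = 402.3090
B/(C+T) = 4.4814
log10(P) = 8.9920 - 4.4814 = 4.5106
P = 10^4.5106 = 32400.4961 mmHg

32400.4961 mmHg


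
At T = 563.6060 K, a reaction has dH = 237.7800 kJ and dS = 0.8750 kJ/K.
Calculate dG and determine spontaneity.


T*dS = 563.6060 * 0.8750 = 493.1553 kJ
dG = 237.7800 - 493.1553 = -255.3753 kJ (spontaneous)

dG = -255.3753 kJ, spontaneous


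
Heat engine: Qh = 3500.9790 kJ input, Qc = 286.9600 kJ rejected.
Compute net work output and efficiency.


W = 3500.9790 - 286.9600 = 3214.0190 kJ
eta = 3214.0190 / 3500.9790 = 0.9180 = 91.8034%

W = 3214.0190 kJ, eta = 91.8034%


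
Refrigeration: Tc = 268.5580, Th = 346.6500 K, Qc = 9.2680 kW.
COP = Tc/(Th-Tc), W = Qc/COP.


COP = 268.5580 / 78.0920 = 3.4390
W = 9.2680 / 3.4390 = 2.6950 kW

COP = 3.4390, W = 2.6950 kW


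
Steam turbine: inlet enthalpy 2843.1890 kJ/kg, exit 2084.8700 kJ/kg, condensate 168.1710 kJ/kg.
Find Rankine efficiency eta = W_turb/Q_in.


W = 758.3190 kJ/kg
Q_in = 2675.0180 kJ/kg
eta = 0.2835 = 28.3482%

eta = 28.3482%


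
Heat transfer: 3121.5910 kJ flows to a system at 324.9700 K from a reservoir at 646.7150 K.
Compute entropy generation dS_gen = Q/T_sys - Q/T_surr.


dS_sys = 3121.5910/324.9700 = 9.6058 kJ/K
dS_surr = -3121.5910/646.7150 = -4.8268 kJ/K
dS_gen = 9.6058 - 4.8268 = 4.7789 kJ/K (irreversible)

dS_gen = 4.7789 kJ/K, irreversible


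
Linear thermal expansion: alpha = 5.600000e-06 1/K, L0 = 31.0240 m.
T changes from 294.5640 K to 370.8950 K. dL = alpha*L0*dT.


dT = 76.3310 K
dL = 5.600000e-06 * 31.0240 * 76.3310 = 0.013261 m
L_final = 31.037261 m

dL = 0.013261 m


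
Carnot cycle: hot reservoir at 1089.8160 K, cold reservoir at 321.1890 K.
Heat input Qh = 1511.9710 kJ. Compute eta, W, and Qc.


eta = 1 - 321.1890/1089.8160 = 0.7053
W = 0.7053 * 1511.9710 = 1066.3651 kJ
Qc = 1511.9710 - 1066.3651 = 445.6059 kJ

eta = 70.5281%, W = 1066.3651 kJ, Qc = 445.6059 kJ


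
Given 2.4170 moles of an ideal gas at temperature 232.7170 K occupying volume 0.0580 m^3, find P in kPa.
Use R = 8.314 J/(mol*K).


P = nRT/V = 2.4170 * 8.314 * 232.7170 / 0.0580
= 4676.4337 / 0.0580 = 80628.1670 Pa = 80.6282 kPa

80.6282 kPa


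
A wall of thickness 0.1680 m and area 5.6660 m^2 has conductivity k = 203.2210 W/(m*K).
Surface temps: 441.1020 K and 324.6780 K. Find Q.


dT = 116.4240 K
Q = 203.2210 * 5.6660 * 116.4240 / 0.1680 = 797954.9789 W

797954.9789 W


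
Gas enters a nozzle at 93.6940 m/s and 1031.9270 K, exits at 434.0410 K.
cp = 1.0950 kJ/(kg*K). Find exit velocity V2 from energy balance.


dT = 597.8860 K
2*cp*1000*dT = 1309370.3400
V1^2 = 8778.5656
V2 = sqrt(1318148.9056) = 1148.1067 m/s

1148.1067 m/s


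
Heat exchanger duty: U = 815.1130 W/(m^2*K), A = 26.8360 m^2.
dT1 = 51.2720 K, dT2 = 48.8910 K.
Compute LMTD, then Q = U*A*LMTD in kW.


LMTD = 50.0721 K
Q = 815.1130 * 26.8360 * 50.0721 = 1095295.0078 W = 1095.2950 kW

1095.2950 kW


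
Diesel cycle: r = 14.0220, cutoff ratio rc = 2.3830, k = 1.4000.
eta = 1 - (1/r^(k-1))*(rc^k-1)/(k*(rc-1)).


r^(k-1) = 2.8756
rc^k = 3.3727
eta = 0.5738 = 57.3850%

57.3850%


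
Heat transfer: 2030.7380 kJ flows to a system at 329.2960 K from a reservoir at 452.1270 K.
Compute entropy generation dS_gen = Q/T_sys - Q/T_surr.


dS_sys = 2030.7380/329.2960 = 6.1669 kJ/K
dS_surr = -2030.7380/452.1270 = -4.4915 kJ/K
dS_gen = 6.1669 - 4.4915 = 1.6754 kJ/K (irreversible)

dS_gen = 1.6754 kJ/K, irreversible


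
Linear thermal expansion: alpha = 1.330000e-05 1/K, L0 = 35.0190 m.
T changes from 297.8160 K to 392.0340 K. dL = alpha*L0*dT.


dT = 94.2180 K
dL = 1.330000e-05 * 35.0190 * 94.2180 = 0.043882 m
L_final = 35.062882 m

dL = 0.043882 m


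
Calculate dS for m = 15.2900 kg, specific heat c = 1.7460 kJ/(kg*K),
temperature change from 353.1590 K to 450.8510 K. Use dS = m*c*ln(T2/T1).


T2/T1 = 1.2766
ln(T2/T1) = 0.2442
dS = 15.2900 * 1.7460 * 0.2442 = 6.5197 kJ/K

6.5197 kJ/K


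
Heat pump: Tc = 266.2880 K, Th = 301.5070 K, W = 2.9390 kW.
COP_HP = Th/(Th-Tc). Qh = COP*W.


COP = 301.5070 / 35.2190 = 8.5609
Qh = 8.5609 * 2.9390 = 25.1605 kW

COP = 8.5609, Qh = 25.1605 kW


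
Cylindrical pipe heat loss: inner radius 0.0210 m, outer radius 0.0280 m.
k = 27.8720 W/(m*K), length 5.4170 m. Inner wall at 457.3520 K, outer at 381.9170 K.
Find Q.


dT = 75.4350 K
ln(ro/ri) = 0.2877
Q = 2*pi*27.8720*5.4170*75.4350 / 0.2877 = 248752.2016 W

248752.2016 W


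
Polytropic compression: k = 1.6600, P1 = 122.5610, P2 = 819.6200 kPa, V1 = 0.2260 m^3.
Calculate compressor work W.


(k-1)/k = 0.3976
(P2/P1)^exp = 2.1287
W = 2.5152 * 122.5610 * 0.2260 * (2.1287 - 1) = 78.6331 kJ

78.6331 kJ


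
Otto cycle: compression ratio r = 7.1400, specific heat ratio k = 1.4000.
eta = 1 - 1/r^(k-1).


r^(k-1) = 2.1952
eta = 1 - 1/2.1952 = 0.5445 = 54.4466%

54.4466%


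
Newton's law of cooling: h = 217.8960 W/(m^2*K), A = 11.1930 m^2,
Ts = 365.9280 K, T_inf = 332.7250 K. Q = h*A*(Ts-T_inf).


dT = 33.2030 K
Q = 217.8960 * 11.1930 * 33.2030 = 80979.1263 W

80979.1263 W


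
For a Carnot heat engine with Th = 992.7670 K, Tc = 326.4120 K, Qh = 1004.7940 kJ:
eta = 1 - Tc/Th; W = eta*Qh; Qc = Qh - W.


eta = 1 - 326.4120/992.7670 = 0.6712
W = 0.6712 * 1004.7940 = 674.4276 kJ
Qc = 1004.7940 - 674.4276 = 330.3664 kJ

eta = 67.1210%, W = 674.4276 kJ, Qc = 330.3664 kJ


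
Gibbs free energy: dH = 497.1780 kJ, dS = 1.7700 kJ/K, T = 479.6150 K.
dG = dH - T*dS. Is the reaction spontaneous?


T*dS = 479.6150 * 1.7700 = 848.9185 kJ
dG = 497.1780 - 848.9185 = -351.7405 kJ (spontaneous)

dG = -351.7405 kJ, spontaneous


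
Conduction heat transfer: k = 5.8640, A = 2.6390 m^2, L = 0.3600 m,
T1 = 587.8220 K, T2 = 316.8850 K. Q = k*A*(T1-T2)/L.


dT = 270.9370 K
Q = 5.8640 * 2.6390 * 270.9370 / 0.3600 = 11646.6002 W

11646.6002 W


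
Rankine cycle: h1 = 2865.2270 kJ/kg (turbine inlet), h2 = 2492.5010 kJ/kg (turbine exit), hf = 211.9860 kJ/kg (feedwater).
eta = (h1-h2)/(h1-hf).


W = 372.7260 kJ/kg
Q_in = 2653.2410 kJ/kg
eta = 0.1405 = 14.0480%

eta = 14.0480%


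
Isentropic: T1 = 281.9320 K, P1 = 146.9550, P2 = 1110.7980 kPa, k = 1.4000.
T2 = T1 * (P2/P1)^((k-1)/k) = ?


(k-1)/k = 0.2857
(P2/P1)^exp = 1.7823
T2 = 281.9320 * 1.7823 = 502.4933 K

502.4933 K


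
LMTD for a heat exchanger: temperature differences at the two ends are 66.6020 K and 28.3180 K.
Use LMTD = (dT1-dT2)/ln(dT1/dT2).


dT1/dT2 = 2.3519
ln(dT1/dT2) = 0.8552
LMTD = 38.2840 / 0.8552 = 44.7642 K

44.7642 K
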